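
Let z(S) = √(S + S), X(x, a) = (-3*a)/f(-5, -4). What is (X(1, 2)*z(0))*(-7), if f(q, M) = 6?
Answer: 0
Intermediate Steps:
X(x, a) = -a/2 (X(x, a) = -3*a/6 = -3*a*(⅙) = -a/2)
z(S) = √2*√S (z(S) = √(2*S) = √2*√S)
(X(1, 2)*z(0))*(-7) = ((-½*2)*(√2*√0))*(-7) = -√2*0*(-7) = -1*0*(-7) = 0*(-7) = 0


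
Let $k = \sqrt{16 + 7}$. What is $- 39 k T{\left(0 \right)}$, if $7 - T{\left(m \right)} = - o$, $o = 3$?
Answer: $- 390 \sqrt{23} \approx -1870.4$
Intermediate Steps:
$T{\left(m \right)} = 10$ ($T{\left(m \right)} = 7 - \left(-1\right) 3 = 7 - -3 = 7 + 3 = 10$)
$k = \sqrt{23} \approx 4.7958$
$- 39 k T{\left(0 \right)} = - 39 \sqrt{23} \cdot 10 = - 390 \sqrt{23}$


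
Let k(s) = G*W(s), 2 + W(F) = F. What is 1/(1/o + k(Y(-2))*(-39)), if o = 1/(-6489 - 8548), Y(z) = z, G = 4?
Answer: -1/14413 ≈ -6.9382e-5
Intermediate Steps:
W(F) = -2 + F
k(s) = -8 + 4*s (k(s) = 4*(-2 + s) = -8 + 4*s)
o = -1/15037 (o = 1/(-15037) = -1/15037 ≈ -6.6503e-5)
1/(1/o + k(Y(-2))*(-39)) = 1/(1/(-1/15037) + (-8 + 4*(-2))*(-39)) = 1/(-15037 + (-8 - 8)*(-39)) = 1/(-15037 - 16*(-39)) = 1/(-15037 + 624) = 1/(-14413) = -1/14413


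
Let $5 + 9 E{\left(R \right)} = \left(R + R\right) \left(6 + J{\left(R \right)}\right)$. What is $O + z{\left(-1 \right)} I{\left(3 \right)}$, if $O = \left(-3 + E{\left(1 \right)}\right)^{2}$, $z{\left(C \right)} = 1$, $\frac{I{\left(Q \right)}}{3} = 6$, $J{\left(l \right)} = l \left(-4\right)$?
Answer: $\frac{2242}{81} \approx 27.679$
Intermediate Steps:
$J{\left(l \right)} = - 4 l$
$I{\left(Q \right)} = 18$ ($I{\left(Q \right)} = 3 \cdot 6 = 18$)
$E{\left(R \right)} = - \frac{5}{9} + \frac{2 R \left(6 - 4 R\right)}{9}$ ($E{\left(R \right)} = - \frac{5}{9} + \frac{\left(R + R\right) \left(6 - 4 R\right)}{9} = - \frac{5}{9} + \frac{2 R \left(6 - 4 R\right)}{9}$)
$O = \frac{784}{81}$ ($O = \left(-3 - \left(- \frac{7}{9} + \frac{8}{9}\right)\right)^{2} = \left(-3 - \frac{1}{9}\right)^{2} = \left(- \frac{28}{9}\right)^{2} = \frac{784}{81} \approx 9.679$)
$O + z{\left(-1 \right)} I{\left(3 \right)} = \frac{784}{81} + 1 \cdot 18 = \frac{784}{81} + 18 = \frac{2242}{81}$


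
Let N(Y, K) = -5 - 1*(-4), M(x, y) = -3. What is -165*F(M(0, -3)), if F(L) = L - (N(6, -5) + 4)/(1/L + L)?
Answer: 693/2 ≈ 346.50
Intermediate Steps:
N(Y, K) = -1 (N(Y, K) = -5 + 4 = -1)
F(L) = L - 3/(L + 1/L) (F(L) = L - (-1 + 4)/(1/L + L) = L - 3/(L + 1/L))
-165*F(M(0, -3)) = -(-495)*(-2 + (-3)**2)/(1 + (-3)**2) = -(-495)*(-2 + 9)/(1 + 9) = -(-495)*7/10 = -165*(-21/10) = 693/2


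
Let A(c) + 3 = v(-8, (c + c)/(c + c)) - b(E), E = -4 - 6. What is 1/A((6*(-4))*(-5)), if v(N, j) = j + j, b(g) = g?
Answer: ⅑ ≈ 0.11111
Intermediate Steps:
E = -10
v(N, j) = 2*j
A(c) = 9 (A(c) = -3 + (2*((c + c)/(c + c)) - 1*(-10)) = -3 + (2*((2*c)/((2*c))) + 10) = -3 + (2*((2*c)*(1/(2*c))) + 10) = -3 + (2*1 + 10) = -3 + (2 + 10) = -3 + 12 = 9)
1/A((6*(-4))*(-5)) = 1/9 = ⅑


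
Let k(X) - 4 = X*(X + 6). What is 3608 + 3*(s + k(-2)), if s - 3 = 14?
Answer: 3647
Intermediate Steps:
s = 17 (s = 3 + 14 = 17)
k(X) = 4 + X*(6 + X) (k(X) = 4 + X*(X + 6) = 4 + X*(6 + X))
3608 + 3*(s + k(-2)) = 3608 + 3*(17 + (4 + (-2)**2 + 6*(-2))) = 3608 + 3*(17 + (4 + 4 - 12)) = 3608 + 3*(17 - 4) = 3608 + 3*13 = 3608 + 39 = 3647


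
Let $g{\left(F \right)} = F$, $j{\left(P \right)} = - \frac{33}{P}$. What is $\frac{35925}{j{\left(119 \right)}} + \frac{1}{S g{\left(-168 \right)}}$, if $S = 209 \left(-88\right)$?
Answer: $- \frac{400283822399}{3089856} \approx -1.2955 \cdot 10^{5}$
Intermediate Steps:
$S = -18392$
$\frac{35925}{j{\left(119 \right)}} + \frac{1}{S g{\left(-168 \right)}} = \frac{35925}{\left(-33\right) \frac{1}{119}} + \frac{1}{\left(-18392\right) \left(-168\right)} = \frac{35925}{\left(-33\right) \frac{1}{119}} - - \frac{1}{3089856} = \frac{35925}{- \frac{33}{119}} + \frac{1}{3089856} = 35925 \left(- \frac{119}{33}\right) + \frac{1}{3089856} = - \frac{1425025}{11} + \frac{1}{3089856} = - \frac{400283822399}{3089856}$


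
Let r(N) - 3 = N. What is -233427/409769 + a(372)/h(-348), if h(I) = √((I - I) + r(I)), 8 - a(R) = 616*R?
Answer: -233427/409769 + 229144*I*√345/345 ≈ -0.56966 + 12337.0*I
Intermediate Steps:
a(R) = 8 - 616*R
r(N) = 3 + N
h(I) = √(3 + I) (h(I) = √((I - I) + (3 + I)) = √(0 + (3 + I)) = √(3 + I))
-233427/409769 + a(372)/h(-348) = -233427/409769 + (8 - 616*372)/(√(3 - 348)) = -233427*1/409769 + (8 - 229152)/(√(-345)) = -233427/409769 - 229144*(-I*√345/345) = -233427/409769 - (-229144)*I*√345/345 = -233427/409769 + 229144*I*√345/345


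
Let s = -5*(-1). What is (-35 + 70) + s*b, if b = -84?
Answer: -385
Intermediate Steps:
s = 5
(-35 + 70) + s*b = (-35 + 70) + 5*(-84) = 35 - 420 = -385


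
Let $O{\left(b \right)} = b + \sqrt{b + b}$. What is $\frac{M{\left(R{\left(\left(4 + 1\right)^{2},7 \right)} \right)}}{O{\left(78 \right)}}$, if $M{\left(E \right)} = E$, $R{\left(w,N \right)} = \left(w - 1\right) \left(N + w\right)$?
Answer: $\frac{192}{19} - \frac{64 \sqrt{39}}{247} \approx 8.4871$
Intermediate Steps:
$R{\left(w,N \right)} = \left(-1 + w\right) \left(N + w\right)$
$O{\left(b \right)} = b + \sqrt{2} \sqrt{b}$ ($O{\left(b \right)} = b + \sqrt{2 b} = b + \sqrt{2} \sqrt{b}$)
$\frac{M{\left(R{\left(\left(4 + 1\right)^{2},7 \right)} \right)}}{O{\left(78 \right)}} = \frac{\left(\left(4 + 1\right)^{2}\right)^{2} - 7 - \left(4 + 1\right)^{2} + 7 \left(4 + 1\right)^{2}}{78 + \sqrt{2} \sqrt{78}} = \frac{\left(5^{2}\right)^{2} - 7 - 5^{2} + 7 \cdot 5^{2}}{78 + 2 \sqrt{39}} = \frac{25^{2} - 7 - 25 + 7 \cdot 25}{78 + 2 \sqrt{39}} = \frac{625 - 7 - 25 + 175}{78 + 2 \sqrt{39}} = \frac{768}{78 + 2 \sqrt{39}}$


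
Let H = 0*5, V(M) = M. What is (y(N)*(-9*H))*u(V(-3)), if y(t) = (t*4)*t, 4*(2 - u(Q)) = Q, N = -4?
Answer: 0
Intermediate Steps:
u(Q) = 2 - Q/4
H = 0
y(t) = 4*t² (y(t) = (4*t)*t = 4*t²)
(y(N)*(-9*H))*u(V(-3)) = ((4*(-4)²)*(-9*0))*(2 - ¼*(-3)) = ((4*16)*0)*(2 + ¾) = (64*0)*(11/4) = 0*(11/4) = 0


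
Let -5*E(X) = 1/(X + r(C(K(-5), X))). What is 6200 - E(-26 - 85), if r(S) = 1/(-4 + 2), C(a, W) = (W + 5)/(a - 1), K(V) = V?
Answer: 6912998/1115 ≈ 6200.0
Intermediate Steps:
C(a, W) = (5 + W)/(-1 + a)
r(S) = -½ (r(S) = 1/(-2) = -½)
E(X) = -1/(5*(-½ + X)) (E(X) = -1/(5*(X - ½)) = -1/(5*(-½ + X)))
6200 - E(-26 - 85) = 6200 - (-2)/(-5 + 10*(-26 - 85)) = 6200 - (-2)/(-5 + 10*(-111)) = 6200 - (-2)/(-5 - 1110) = 6200 - (-2)/(-1115) = 6200 - (-2)*(-1)/1115 = 6200 - 1*2/1115 = 6200 - 2/1115 = 6912998/1115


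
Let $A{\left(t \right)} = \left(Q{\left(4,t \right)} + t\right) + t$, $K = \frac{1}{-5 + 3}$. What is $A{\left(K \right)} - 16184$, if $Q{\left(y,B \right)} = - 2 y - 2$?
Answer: $-16195$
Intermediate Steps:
$Q{\left(y,B \right)} = -2 - 2 y$
$K = - \frac{1}{2}$ ($K = \frac{1}{-2} = - \frac{1}{2} \approx -0.5$)
$A{\left(t \right)} = -10 + 2 t$ ($A{\left(t \right)} = \left(\left(-2 - 8\right) + t\right) + t = \left(-10 + t\right) + t = -10 + 2 t$)
$A{\left(K \right)} - 16184 = \left(-10 + 2 \left(- \frac{1}{2}\right)\right) - 16184 = \left(-10 - 1\right) - 16184 = -11 - 16184 = -16195$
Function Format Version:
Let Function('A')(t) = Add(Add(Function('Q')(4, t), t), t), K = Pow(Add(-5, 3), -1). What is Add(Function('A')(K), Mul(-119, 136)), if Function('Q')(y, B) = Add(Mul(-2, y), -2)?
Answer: -16195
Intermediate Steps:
Function('Q')(y, B) = Add(-2, Mul(-2, y))
K = Rational(-1, 2) (K = Pow(-2, -1) = Rational(-1, 2) ≈ -0.50000)
Function('A')(t) = Add(-10, Mul(2, t)) (Function('A')(t) = Add(Add(Add(-2, Mul(-2, 4)), t), t) = Add(Add(Add(-2, -8), t), t) = Add(Add(-10, t), t) = Add(-10, Mul(2, t)))
Add(Function('A')(K), Mul(-119, 136)) = Add(Add(-10, Mul(2, Rational(-1, 2))), Mul(-119, 136)) = Add(Add(-10, -1), -16184) = Add(-11, -16184) = -16195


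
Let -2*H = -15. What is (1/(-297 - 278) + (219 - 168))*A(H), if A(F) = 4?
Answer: 117296/575 ≈ 203.99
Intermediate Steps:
H = 15/2 (H = -1/2*(-15) = 15/2 ≈ 7.5000)
(1/(-297 - 278) + (219 - 168))*A(H) = (1/(-297 - 278) + (219 - 168))*4 = (1/(-575) + 51)*4 = (-1/575 + 51)*4 = (29324/575)*4 = 117296/575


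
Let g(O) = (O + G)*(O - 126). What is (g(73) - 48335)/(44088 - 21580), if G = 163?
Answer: -3579/1324 ≈ -2.7032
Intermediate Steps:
g(O) = (-126 + O)*(163 + O) (g(O) = (O + 163)*(O - 126) = (163 + O)*(-126 + O) = (-126 + O)*(163 + O))
(g(73) - 48335)/(44088 - 21580) = ((-20538 + 73**2 + 37*73) - 48335)/(44088 - 21580) = ((-20538 + 5329 + 2701) - 48335)/22508 = (-12508 - 48335)*(1/22508) = -60843*1/22508 = -3579/1324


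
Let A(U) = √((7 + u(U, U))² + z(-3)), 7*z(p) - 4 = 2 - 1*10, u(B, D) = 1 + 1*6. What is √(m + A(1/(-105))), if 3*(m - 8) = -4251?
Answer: √(-69041 + 42*√266)/7 ≈ 37.35*I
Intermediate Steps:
m = -1409 (m = 8 + (⅓)*(-4251) = 8 - 1417 = -1409)
u(B, D) = 7 (u(B, D) = 1 + 6 = 7)
z(p) = -4/7 (z(p) = 4/7 + (2 - 1*10)/7 = 4/7 + (2 - 10)/7 = 4/7 + (⅐)*(-8) = 4/7 - 8/7 = -4/7)
A(U) = 6*√266/7 (A(U) = √((7 + 7)² - 4/7) = √(14² - 4/7) = √(196 - 4/7) = √(1368/7) = 6*√266/7)
√(m + A(1/(-105))) = √(-1409 + 6*√266/7)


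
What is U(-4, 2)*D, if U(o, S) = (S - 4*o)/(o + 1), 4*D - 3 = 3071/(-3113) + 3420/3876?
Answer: -459753/105842 ≈ -4.3438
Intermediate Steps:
D = 153251/211684 (D = ¾ + (3071/(-3113) + 3420/3876)/4 = ¾ + (3071*(-1/3113) + 3420*(1/3876))/4 = ¾ + (-3071/3113 + 15/17)/4 = ¾ + (¼)*(-5512/52921) = ¾ - 1378/52921 = 153251/211684 ≈ 0.72396)
U(o, S) = (S - 4*o)/(1 + o)
U(-4, 2)*D = ((2 - 4*(-4))/(1 - 4))*(153251/211684) = ((2 + 16)/(-3))*(153251/211684) = -⅓*18*(153251/211684) = -6*153251/211684 = -459753/105842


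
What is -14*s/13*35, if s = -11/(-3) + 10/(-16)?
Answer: -17885/156 ≈ -114.65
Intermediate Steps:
s = 73/24 (s = -11*(-1/3) + 10*(-1/16) = 11/3 - 5/8 = 73/24 ≈ 3.0417)
-14*s/13*35 = -511/(12*13)*35 = -14*73/312*35 = -511/156*35 = -17885/156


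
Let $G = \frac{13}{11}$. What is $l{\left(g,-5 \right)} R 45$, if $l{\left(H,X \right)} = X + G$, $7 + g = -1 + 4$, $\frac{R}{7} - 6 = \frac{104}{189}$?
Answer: $- \frac{86660}{11} \approx -7878.2$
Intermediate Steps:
$R = \frac{1238}{27}$ ($R = 42 + 7 \cdot \frac{104}{189} = 42 + \frac{104}{27} = \frac{1238}{27} \approx 45.852$)
$g = -4$ ($g = -7 + \left(-1 + 4\right) = -7 + 3 = -4$)
$G = \frac{13}{11}$ ($G = 13 \cdot \frac{1}{11} = \frac{13}{11} \approx 1.1818$)
$l{\left(H,X \right)} = \frac{13}{11} + X$ ($l{\left(H,X \right)} = X + \frac{13}{11} = \frac{13}{11} + X$)
$l{\left(g,-5 \right)} R 45 = \left(\frac{13}{11} - 5\right) \frac{1238}{27} \cdot 45 = \left(- \frac{42}{11}\right) \frac{1238}{27} \cdot 45 = \left(- \frac{17332}{99}\right) 45 = - \frac{86660}{11}$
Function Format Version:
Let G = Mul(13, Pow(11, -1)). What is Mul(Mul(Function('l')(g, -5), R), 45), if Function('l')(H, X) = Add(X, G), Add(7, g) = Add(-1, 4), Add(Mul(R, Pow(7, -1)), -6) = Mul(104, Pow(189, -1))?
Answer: Rational(-86660, 11) ≈ -7878.2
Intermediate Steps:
R = Rational(1238, 27) (R = Add(42, Mul(7, Mul(104, Pow(189, -1)))) = Add(42, Mul(7, Mul(104, Rational(1, 189)))) = Add(42, Mul(7, Rational(104, 189))) = Add(42, Rational(104, 27)) = Rational(1238, 27) ≈ 45.852)
g = -4 (g = Add(-7, Add(-1, 4)) = Add(-7, 3) = -4)
G = Rational(13, 11) (G = Mul(13, Rational(1, 11)) = Rational(13, 11) ≈ 1.1818)
Function('l')(H, X) = Add(Rational(13, 11), X) (Function('l')(H, X) = Add(X, Rational(13, 11)) = Add(Rational(13, 11), X))
Mul(Mul(Function('l')(g, -5), R), 45) = Mul(Mul(Add(Rational(13, 11), -5), Rational(1238, 27)), 45) = Mul(Mul(Rational(-42, 11), Rational(1238, 27)), 45) = Mul(Rational(-17332, 99), 45) = Rational(-86660, 11)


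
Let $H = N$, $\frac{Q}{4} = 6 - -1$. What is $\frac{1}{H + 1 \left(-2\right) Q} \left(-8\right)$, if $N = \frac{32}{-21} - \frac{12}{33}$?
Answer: $\frac{462}{3343} \approx 0.1382$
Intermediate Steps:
$Q = 28$ ($Q = 4 \left(6 - -1\right) = 4 \left(6 + 1\right) = 4 \cdot 7 = 28$)
$N = - \frac{436}{231}$ ($N = 32 \left(- \frac{1}{21}\right) - \frac{4}{11} = - \frac{32}{21} - \frac{4}{11} = - \frac{436}{231} \approx -1.8874$)
$H = - \frac{436}{231} \approx -1.8874$
$\frac{1}{H + 1 \left(-2\right) Q} \left(-8\right) = \frac{1}{- \frac{436}{231} + 1 \left(-2\right) 28} \left(-8\right) = \frac{1}{- \frac{436}{231} - 56} \left(-8\right) = \frac{1}{- \frac{13372}{231}} \left(-8\right) = \left(- \frac{231}{13372}\right) \left(-8\right) = \frac{462}{3343}$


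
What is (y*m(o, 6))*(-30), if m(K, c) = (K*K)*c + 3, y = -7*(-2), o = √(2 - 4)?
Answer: 3780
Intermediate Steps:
o = I*√2 (o = √(-2) = I*√2 ≈ 1.4142*I)
y = 14
m(K, c) = 3 + c*K² (m(K, c) = K²*c + 3 = c*K² + 3 = 3 + c*K²)
(y*m(o, 6))*(-30) = (14*(3 + 6*(I*√2)²))*(-30) = (14*(3 + 6*(-2)))*(-30) = (14*(3 - 12))*(-30) = (14*(-9))*(-30) = -126*(-30) = 3780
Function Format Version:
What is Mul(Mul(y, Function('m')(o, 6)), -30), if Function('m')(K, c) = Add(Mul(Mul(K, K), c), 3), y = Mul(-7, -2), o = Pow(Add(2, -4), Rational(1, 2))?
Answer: 3780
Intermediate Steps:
o = Mul(I, Pow(2, Rational(1, 2))) (o = Pow(-2, Rational(1, 2)) = Mul(I, Pow(2, Rational(1, 2))) ≈ Mul(1.4142, I))
y = 14
Function('m')(K, c) = Add(3, Mul(c, Pow(K, 2))) (Function('m')(K, c) = Add(Mul(Pow(K, 2), c), 3) = Add(Mul(c, Pow(K, 2)), 3) = Add(3, Mul(c, Pow(K, 2))))
Mul(Mul(y, Function('m')(o, 6)), -30) = Mul(Mul(14, Add(3, Mul(6, Pow(Mul(I, Pow(2, Rational(1, 2))), 2)))), -30) = Mul(Mul(14, Add(3, Mul(6, -2))), -30) = Mul(Mul(14, Add(3, -12)), -30) = Mul(Mul(14, -9), -30) = Mul(-126, -30) = 3780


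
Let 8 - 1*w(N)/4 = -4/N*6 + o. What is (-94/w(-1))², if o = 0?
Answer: 2209/1024 ≈ 2.1572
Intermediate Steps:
w(N) = 32 + 96/N (w(N) = 32 - 4*(-4/N*6 + 0) = 32 - 4*(-24/N + 0) = 32 - (-96)/N = 32 + 96/N)
(-94/w(-1))² = (-94/(32 + 96/(-1)))² = (-94/(32 + 96*(-1)))² = (-94/(32 - 96))² = (-94/(-64))² = (-94*(-1/64))² = (47/32)² = 2209/1024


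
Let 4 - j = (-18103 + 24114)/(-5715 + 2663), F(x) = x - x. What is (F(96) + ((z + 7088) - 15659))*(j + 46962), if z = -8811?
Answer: -1245822197913/1526 ≈ -8.1640e+8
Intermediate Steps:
F(x) = 0
j = 18219/3052 (j = 4 - (-18103 + 24114)/(-5715 + 2663) = 4 - 6011/(-3052) = 4 - 6011*(-1)/3052 = 4 - 1*(-6011/3052) = 4 + 6011/3052 = 18219/3052 ≈ 5.9695)
(F(96) + ((z + 7088) - 15659))*(j + 46962) = (0 + ((-8811 + 7088) - 15659))*(18219/3052 + 46962) = (0 + (-1723 - 15659))*(143346243/3052) = (0 - 17382)*(143346243/3052) = -17382*143346243/3052 = -1245822197913/1526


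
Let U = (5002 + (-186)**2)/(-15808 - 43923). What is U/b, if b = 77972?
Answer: -19799/2328672766 ≈ -8.5023e-6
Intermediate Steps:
U = -39598/59731 (U = (5002 + 34596)/(-59731) = 39598*(-1/59731) = -39598/59731 ≈ -0.66294)
U/b = -39598/59731/77972 = -39598/59731*1/77972 = -19799/2328672766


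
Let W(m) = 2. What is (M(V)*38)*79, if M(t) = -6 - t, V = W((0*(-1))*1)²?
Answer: -30020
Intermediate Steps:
V = 4 (V = 2² = 4)
(M(V)*38)*79 = ((-6 - 1*4)*38)*79 = ((-6 - 4)*38)*79 = -10*38*79 = -380*79 = -30020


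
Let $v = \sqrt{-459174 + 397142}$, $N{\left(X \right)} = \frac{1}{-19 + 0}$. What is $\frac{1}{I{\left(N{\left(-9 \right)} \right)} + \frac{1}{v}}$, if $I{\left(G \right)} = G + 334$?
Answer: $\frac{7478267760}{2497347839161} + \frac{1444 i \sqrt{3877}}{2497347839161} \approx 0.0029945 + 3.6003 \cdot 10^{-8} i$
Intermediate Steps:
$N{\left(X \right)} = - \frac{1}{19}$ ($N{\left(X \right)} = \frac{1}{-19} = - \frac{1}{19}$)
$I{\left(G \right)} = 334 + G$
$v = 4 i \sqrt{3877}$ ($v = \sqrt{-62032} = 4 i \sqrt{3877} \approx 249.06 i$)
$\frac{1}{I{\left(N{\left(-9 \right)} \right)} + \frac{1}{v}} = \frac{1}{\left(334 - \frac{1}{19}\right) + \frac{1}{4 i \sqrt{3877}}} = \frac{1}{\frac{6345}{19} - \frac{i \sqrt{3877}}{15508}}$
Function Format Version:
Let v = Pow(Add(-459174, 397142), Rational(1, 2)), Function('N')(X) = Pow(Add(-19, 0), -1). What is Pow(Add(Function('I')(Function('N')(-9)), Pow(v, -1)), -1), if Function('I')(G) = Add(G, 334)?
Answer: Add(Rational(7478267760, 2497347839161), Mul(Rational(1444, 2497347839161), I, Pow(3877, Rational(1, 2)))) ≈ Add(0.0029945, Mul(3.6003e-8, I))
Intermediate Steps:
Function('N')(X) = Rational(-1, 19) (Function('N')(X) = Pow(-19, -1) = Rational(-1, 19))
Function('I')(G) = Add(334, G)
v = Mul(4, I, Pow(3877, Rational(1, 2))) (v = Pow(-62032, Rational(1, 2)) = Mul(4, I, Pow(3877, Rational(1, 2))) ≈ Mul(249.06, I))
Pow(Add(Function('I')(Function('N')(-9)), Pow(v, -1)), -1) = Pow(Add(Add(334, Rational(-1, 19)), Pow(Mul(4, I, Pow(3877, Rational(1, 2))), -1)), -1) = Pow(Add(Rational(6345, 19), Mul(Rational(-1, 15508), I, Pow(3877, Rational(1, 2)))), -1)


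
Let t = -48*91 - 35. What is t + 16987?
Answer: 12584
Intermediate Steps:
t = -4403 (t = -4368 - 35 = -4403)
t + 16987 = -4403 + 16987 = 12584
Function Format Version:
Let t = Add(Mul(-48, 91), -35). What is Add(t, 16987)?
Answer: 12584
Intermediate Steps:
t = -4403 (t = Add(-4368, -35) = -4403)
Add(t, 16987) = Add(-4403, 16987) = 12584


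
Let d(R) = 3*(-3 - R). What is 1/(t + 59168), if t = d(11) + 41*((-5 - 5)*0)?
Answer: 1/59126 ≈ 1.6913e-5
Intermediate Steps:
d(R) = -9 - 3*R
t = -42 (t = (-9 - 3*11) + 41*((-5 - 5)*0) = (-9 - 33) + 41*(-10*0) = -42 + 41*0 = -42 + 0 = -42)
1/(t + 59168) = 1/(-42 + 59168) = 1/59126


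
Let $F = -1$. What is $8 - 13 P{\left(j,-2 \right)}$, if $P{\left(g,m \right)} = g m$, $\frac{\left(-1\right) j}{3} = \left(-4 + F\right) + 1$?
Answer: $320$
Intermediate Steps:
$j = 12$ ($j = - 3 \left(\left(-4 - 1\right) + 1\right) = - 3 \left(-5 + 1\right) = \left(-3\right) \left(-4\right) = 12$)
$8 - 13 P{\left(j,-2 \right)} = 8 - 13 \cdot 12 \left(-2\right) = 8 - -312 = 8 + 312 = 320$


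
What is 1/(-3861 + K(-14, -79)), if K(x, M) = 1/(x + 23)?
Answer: -9/34748 ≈ -0.00025901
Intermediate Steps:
K(x, M) = 1/(23 + x)
1/(-3861 + K(-14, -79)) = 1/(-3861 + 1/(23 - 14)) = 1/(-3861 + 1/9) = 1/(-3861 + ⅑) = 1/(-34748/9) = -9/34748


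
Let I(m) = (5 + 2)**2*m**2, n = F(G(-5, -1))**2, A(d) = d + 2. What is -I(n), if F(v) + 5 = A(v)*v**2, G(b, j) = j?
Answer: -12544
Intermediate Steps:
A(d) = 2 + d
F(v) = -5 + v**2*(2 + v) (F(v) = -5 + (2 + v)*v**2 = -5 + v**2*(2 + v))
n = 16 (n = (-5 + (-1)**2*(2 - 1))**2 = (-5 + 1*1)**2 = (-5 + 1)**2 = (-4)**2 = 16)
I(m) = 49*m**2 (I(m) = 7**2*m**2 = 49*m**2)
-I(n) = -49*16**2 = -49*256 = -1*12544 = -12544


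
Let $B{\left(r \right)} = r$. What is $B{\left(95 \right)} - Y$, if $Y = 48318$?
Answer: $-48223$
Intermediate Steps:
$B{\left(95 \right)} - Y = 95 - 48318 = -48223$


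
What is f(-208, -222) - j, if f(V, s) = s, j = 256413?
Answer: -256635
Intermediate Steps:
f(-208, -222) - j = -222 - 1*256413 = -222 - 256413 = -256635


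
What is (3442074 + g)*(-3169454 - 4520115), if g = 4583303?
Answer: -61711690192513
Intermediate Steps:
(3442074 + g)*(-3169454 - 4520115) = (3442074 + 4583303)*(-3169454 - 4520115) = 8025377*(-7689569) = -61711690192513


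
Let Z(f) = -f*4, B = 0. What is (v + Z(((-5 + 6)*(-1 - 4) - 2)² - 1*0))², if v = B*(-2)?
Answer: 38416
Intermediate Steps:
v = 0 (v = 0*(-2) = 0)
Z(f) = -4*f
(v + Z(((-5 + 6)*(-1 - 4) - 2)² - 1*0))² = (0 - 4*(((-5 + 6)*(-1 - 4) - 2)² - 1*0))² = (0 - 4*((1*(-5) - 2)² + 0))² = (0 - 4*((-5 - 2)² + 0))² = (0 - 4*((-7)² + 0))² = (0 - 4*(49 + 0))² = (0 - 4*49)² = (0 - 196)² = (-196)² = 38416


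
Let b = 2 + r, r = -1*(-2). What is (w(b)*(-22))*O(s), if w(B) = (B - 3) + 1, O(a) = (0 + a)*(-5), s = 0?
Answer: 0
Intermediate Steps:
r = 2
O(a) = -5*a (O(a) = a*(-5) = -5*a)
b = 4 (b = 2 + 2 = 4)
w(B) = -2 + B (w(B) = (-3 + B) + 1 = -2 + B)
(w(b)*(-22))*O(s) = ((-2 + 4)*(-22))*(-5*0) = (2*(-22))*0 = -44*0 = 0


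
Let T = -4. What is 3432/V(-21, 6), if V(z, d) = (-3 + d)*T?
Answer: -286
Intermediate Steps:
V(z, d) = 12 - 4*d (V(z, d) = (-3 + d)*(-4) = 12 - 4*d)
3432/V(-21, 6) = 3432/(12 - 4*6) = 3432/(12 - 24) = 3432/(-12) = 3432*(-1/12) = -286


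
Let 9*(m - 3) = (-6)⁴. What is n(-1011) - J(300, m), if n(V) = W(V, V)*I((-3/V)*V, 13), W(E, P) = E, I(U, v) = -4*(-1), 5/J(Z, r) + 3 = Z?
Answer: -1201073/297 ≈ -4044.0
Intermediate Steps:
m = 147 (m = 3 + (⅑)*(-6)⁴ = 3 + (⅑)*1296 = 3 + 144 = 147)
J(Z, r) = 5/(-3 + Z)
I(U, v) = 4
n(V) = 4*V (n(V) = V*4 = 4*V)
n(-1011) - J(300, m) = 4*(-1011) - 5/(-3 + 300) = -4044 - 5/297 = -1201073/297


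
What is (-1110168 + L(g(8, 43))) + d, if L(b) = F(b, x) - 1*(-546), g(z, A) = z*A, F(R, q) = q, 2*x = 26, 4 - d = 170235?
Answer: -1279840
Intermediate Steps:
d = -170231 (d = 4 - 1*170235 = 4 - 170235 = -170231)
x = 13 (x = (1/2)*26 = 13)
g(z, A) = A*z
L(b) = 559 (L(b) = 13 - 1*(-546) = 13 + 546 = 559)
(-1110168 + L(g(8, 43))) + d = (-1110168 + 559) - 170231 = -1109609 - 170231 = -1279840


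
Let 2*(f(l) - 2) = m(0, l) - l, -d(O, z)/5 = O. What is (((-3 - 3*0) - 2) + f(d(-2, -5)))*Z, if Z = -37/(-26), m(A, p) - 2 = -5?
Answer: -703/52 ≈ -13.519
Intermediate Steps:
d(O, z) = -5*O
m(A, p) = -3 (m(A, p) = 2 - 5 = -3)
Z = 37/26 (Z = -37*(-1/26) = 37/26 ≈ 1.4231)
f(l) = ½ - l/2 (f(l) = 2 + (-3 - l)/2 = 2 + (-3/2 - l/2) = ½ - l/2)
(((-3 - 3*0) - 2) + f(d(-2, -5)))*Z = (((-3 - 3*0) - 2) + (½ - (-5)*(-2)/2))*(37/26) = (((-3 + 0) - 2) + (½ - ½*10))*(37/26) = ((-3 - 2) + (½ - 5))*(37/26) = (-5 - 9/2)*(37/26) = -19/2*37/26 = -703/52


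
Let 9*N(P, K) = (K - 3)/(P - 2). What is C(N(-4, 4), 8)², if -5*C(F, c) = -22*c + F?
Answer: 3613801/2916 ≈ 1239.3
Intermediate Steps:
N(P, K) = (-3 + K)/(9*(-2 + P)) (N(P, K) = ((K - 3)/(P - 2))/9 = ((-3 + K)/(-2 + P))/9 = (-3 + K)/(9*(-2 + P)))
C(F, c) = -F/5 + 22*c/5 (C(F, c) = -(-22*c + F)/5 = -(F - 22*c)/5 = -F/5 + 22*c/5)
C(N(-4, 4), 8)² = (-(-3 + 4)/(45*(-2 - 4)) + (22/5)*8)² = (-1/(45*(-6)) + 176/5)² = (-(-1)/(45*6) + 176/5)² = (-⅕*(-1/54) + 176/5)² = (1/270 + 176/5)² = (1901/54)² = 3613801/2916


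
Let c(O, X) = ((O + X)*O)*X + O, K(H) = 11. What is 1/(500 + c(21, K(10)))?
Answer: 1/7913 ≈ 0.00012637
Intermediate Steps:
c(O, X) = O + O*X*(O + X) (c(O, X) = (O*(O + X))*X + O = O*X*(O + X) + O = O + O*X*(O + X))
1/(500 + c(21, K(10))) = 1/(500 + 21*(1 + 11² + 21*11)) = 1/(500 + 21*(1 + 121 + 231)) = 1/(500 + 21*353) = 1/(500 + 7413) = 1/7913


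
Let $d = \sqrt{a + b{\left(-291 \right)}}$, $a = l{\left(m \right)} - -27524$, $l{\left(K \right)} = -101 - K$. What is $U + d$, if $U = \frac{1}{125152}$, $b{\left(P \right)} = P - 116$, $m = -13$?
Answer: $\frac{1}{125152} + \sqrt{27029} \approx 164.41$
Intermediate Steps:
$a = 27436$ ($a = \left(-101 - -13\right) - -27524 = \left(-101 + 13\right) + 27524 = -88 + 27524 = 27436$)
$b{\left(P \right)} = -116 + P$
$d = \sqrt{27029}$ ($d = \sqrt{27436 - 407} = \sqrt{27029} \approx 164.41$)
$U = \frac{1}{125152} \approx 7.9903 \cdot 10^{-6}$
$U + d = \frac{1}{125152} + \sqrt{27029}$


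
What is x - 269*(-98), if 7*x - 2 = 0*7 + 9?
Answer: 184545/7 ≈ 26364.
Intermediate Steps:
x = 11/7 (x = 2/7 + (0*7 + 9)/7 = 2/7 + (0 + 9)/7 = 2/7 + (⅐)*9 = 2/7 + 9/7 = 11/7 ≈ 1.5714)
x - 269*(-98) = 11/7 - 269*(-98) = 11/7 + 26362 = 184545/7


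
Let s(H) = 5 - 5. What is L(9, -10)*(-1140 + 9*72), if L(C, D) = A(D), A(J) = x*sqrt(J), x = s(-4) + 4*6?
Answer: -11808*I*sqrt(10) ≈ -37340.0*I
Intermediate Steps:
s(H) = 0
x = 24 (x = 0 + 4*6 = 0 + 24 = 24)
A(J) = 24*sqrt(J)
L(C, D) = 24*sqrt(D)
L(9, -10)*(-1140 + 9*72) = (24*sqrt(-10))*(-1140 + 9*72) = (24*(I*sqrt(10)))*(-1140 + 648) = (24*I*sqrt(10))*(-492) = -11808*I*sqrt(10)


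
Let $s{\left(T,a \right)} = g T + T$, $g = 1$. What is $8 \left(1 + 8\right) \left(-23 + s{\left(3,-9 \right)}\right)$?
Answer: $-1224$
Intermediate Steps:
$s{\left(T,a \right)} = 2 T$ ($s{\left(T,a \right)} = 1 T + T = T + T = 2 T$)
$8 \left(1 + 8\right) \left(-23 + s{\left(3,-9 \right)}\right) = 8 \left(1 + 8\right) \left(-23 + 2 \cdot 3\right) = 8 \cdot 9 \left(-23 + 6\right) = 72 \left(-17\right) = -1224$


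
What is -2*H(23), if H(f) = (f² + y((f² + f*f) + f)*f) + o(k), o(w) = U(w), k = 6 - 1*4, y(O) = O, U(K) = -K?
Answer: -50780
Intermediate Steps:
k = 2 (k = 6 - 4 = 2)
o(w) = -w
H(f) = -2 + f² + f*(f + 2*f²) (H(f) = (f² + ((f² + f*f) + f)*f) - 1*2 = (f² + ((f² + f²) + f)*f) - 2 = (f² + (2*f² + f)*f) - 2 = (f² + (f + 2*f²)*f) - 2 = (f² + f*(f + 2*f²)) - 2 = -2 + f² + f*(f + 2*f²))
-2*H(23) = -2*(-2 + 2*23² + 2*23³) = -2*(-2 + 2*529 + 2*12167) = -2*(-2 + 1058 + 24334) = -2*25390 = -50780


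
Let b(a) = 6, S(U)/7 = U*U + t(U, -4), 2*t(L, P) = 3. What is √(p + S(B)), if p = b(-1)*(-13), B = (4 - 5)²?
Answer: 11*I*√2/2 ≈ 7.7782*I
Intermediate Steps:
t(L, P) = 3/2 (t(L, P) = (½)*3 = 3/2)
B = 1 (B = (-1)² = 1)
S(U) = 21/2 + 7*U² (S(U) = 7*(U*U + 3/2) = 7*(U² + 3/2) = 7*(3/2 + U²) = 21/2 + 7*U²)
p = -78 (p = 6*(-13) = -78)
√(p + S(B)) = √(-78 + (21/2 + 7*1²)) = √(-78 + (21/2 + 7*1)) = √(-78 + (21/2 + 7)) = √(-78 + 35/2) = √(-121/2) = 11*I*√2/2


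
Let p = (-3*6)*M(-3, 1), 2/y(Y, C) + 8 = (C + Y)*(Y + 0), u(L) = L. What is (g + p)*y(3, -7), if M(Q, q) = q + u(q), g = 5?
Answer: 31/10 ≈ 3.1000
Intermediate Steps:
y(Y, C) = 2/(-8 + Y*(C + Y)) (y(Y, C) = 2/(-8 + (C + Y)*(Y + 0)) = 2/(-8 + (C + Y)*Y) = 2/(-8 + Y*(C + Y)))
M(Q, q) = 2*q (M(Q, q) = q + q = 2*q)
p = -36 (p = (-3*6)*(2*1) = -18*2 = -36)
(g + p)*y(3, -7) = (5 - 36)*(2/(-8 + 3² - 7*3)) = -62/(-8 + 9 - 21) = -62/(-20) = -62*(-1)/20 = -31*(-⅒) = 31/10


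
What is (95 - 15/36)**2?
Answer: 1288225/144 ≈ 8946.0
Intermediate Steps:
(95 - 15/36)**2 = (95 - 15*1/36)**2 = (95 - 5/12)**2 = (1135/12)**2 = 1288225/144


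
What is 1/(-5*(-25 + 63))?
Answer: -1/190 ≈ -0.0052632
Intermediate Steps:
1/(-5*(-25 + 63)) = 1/(-5*38) = 1/(-190) = -1/190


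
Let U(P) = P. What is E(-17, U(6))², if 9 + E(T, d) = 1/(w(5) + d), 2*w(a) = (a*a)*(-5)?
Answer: 1038361/12769 ≈ 81.319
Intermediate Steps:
w(a) = -5*a²/2 (w(a) = ((a*a)*(-5))/2 = (a²*(-5))/2 = (-5*a²)/2 = -5*a²/2)
E(T, d) = -9 + 1/(-125/2 + d) (E(T, d) = -9 + 1/(-5/2*5² + d) = -9 + 1/(-5/2*25 + d) = -9 + 1/(-125/2 + d))
E(-17, U(6))² = ((1127 - 18*6)/(-125 + 2*6))² = ((1127 - 108)/(-125 + 12))² = (1019/(-113))² = (-1/113*1019)² = (-1019/113)² = 1038361/12769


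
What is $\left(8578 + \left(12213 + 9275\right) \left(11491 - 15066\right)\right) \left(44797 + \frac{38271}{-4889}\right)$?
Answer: $- \frac{16819636855915764}{4889} \approx -3.4403 \cdot 10^{12}$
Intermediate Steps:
$\left(8578 + \left(12213 + 9275\right) \left(11491 - 15066\right)\right) \left(44797 + \frac{38271}{-4889}\right) = \left(8578 + 21488 \left(-3575\right)\right) \left(44797 + 38271 \left(- \frac{1}{4889}\right)\right) = \left(8578 - 76819600\right) \left(44797 - \frac{38271}{4889}\right) = \left(-76811022\right) \frac{218974262}{4889} = - \frac{16819636855915764}{4889}$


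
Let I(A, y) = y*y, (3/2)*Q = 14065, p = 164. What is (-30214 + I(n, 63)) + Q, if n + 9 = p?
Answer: -50605/3 ≈ -16868.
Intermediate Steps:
n = 155 (n = -9 + 164 = 155)
Q = 28130/3 (Q = (⅔)*14065 = 28130/3 ≈ 9376.7)
I(A, y) = y²
(-30214 + I(n, 63)) + Q = (-30214 + 63²) + 28130/3 = (-30214 + 3969) + 28130/3 = -26245 + 28130/3 = -50605/3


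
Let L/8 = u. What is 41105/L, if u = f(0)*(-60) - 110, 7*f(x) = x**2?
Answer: -8221/176 ≈ -46.710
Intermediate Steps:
f(x) = x**2/7
u = -110 (u = ((1/7)*0**2)*(-60) - 110 = ((1/7)*0)*(-60) - 110 = 0*(-60) - 110 = 0 - 110 = -110)
L = -880 (L = 8*(-110) = -880)
41105/L = 41105/(-880) = 41105*(-1/880) = -8221/176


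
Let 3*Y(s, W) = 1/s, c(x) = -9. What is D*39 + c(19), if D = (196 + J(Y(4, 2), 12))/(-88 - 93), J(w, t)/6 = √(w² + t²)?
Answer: -9273/181 - 39*√20737/362 ≈ -66.746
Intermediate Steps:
Y(s, W) = 1/(3*s)
J(w, t) = 6*√(t² + w²) (J(w, t) = 6*√(w² + t²) = 6*√(t² + w²))
D = -196/181 - √20737/362 (D = (196 + 6*√(12² + ((⅓)/4)²))/(-88 - 93) = (196 + 6*√(144 + ((⅓)*(¼))²))/(-181) = (196 + 6*√(144 + (1/12)²))*(-1/181) = (196 + 6*√(144 + 1/144))*(-1/181) = (196 + 6*√(20737/144))*(-1/181) = (196 + 6*(√20737/12))*(-1/181) = (196 + √20737/2)*(-1/181) = -196/181 - √20737/362 ≈ -1.4807)
D*39 + c(19) = (-196/181 - √20737/362)*39 - 9 = (-7644/181 - 39*√20737/362) - 9 = -9273/181 - 39*√20737/362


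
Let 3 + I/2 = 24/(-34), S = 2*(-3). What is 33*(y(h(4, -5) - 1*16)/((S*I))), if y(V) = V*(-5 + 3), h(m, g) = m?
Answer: 374/21 ≈ 17.810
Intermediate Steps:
S = -6
y(V) = -2*V (y(V) = V*(-2) = -2*V)
I = -126/17 (I = -6 + 2*(24/(-34)) = -6 + 2*(24*(-1/34)) = -6 + 2*(-12/17) = -6 - 24/17 = -126/17 ≈ -7.4118)
33*(y(h(4, -5) - 1*16)/((S*I))) = 33*((-2*(4 - 1*16))/((-6*(-126/17)))) = 33*((-2*(4 - 16))/(756/17)) = 33*(-2*(-12)*(17/756)) = 33*(24*(17/756)) = 33*(34/63) = 374/21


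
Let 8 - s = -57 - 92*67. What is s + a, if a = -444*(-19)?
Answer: 14665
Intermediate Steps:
a = 8436
s = 6229 (s = 8 - (-57 - 92*67) = 8 - (-57 - 6164) = 8 - 1*(-6221) = 8 + 6221 = 6229)
s + a = 6229 + 8436 = 14665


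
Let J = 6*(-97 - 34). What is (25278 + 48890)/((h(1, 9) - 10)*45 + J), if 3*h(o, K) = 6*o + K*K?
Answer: 74168/69 ≈ 1074.9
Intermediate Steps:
J = -786 (J = 6*(-131) = -786)
h(o, K) = 2*o + K²/3 (h(o, K) = (6*o + K*K)/3 = (6*o + K²)/3 = (K² + 6*o)/3 = 2*o + K²/3)
(25278 + 48890)/((h(1, 9) - 10)*45 + J) = (25278 + 48890)/(((2*1 + (⅓)*9²) - 10)*45 - 786) = 74168/(((2 + (⅓)*81) - 10)*45 - 786) = 74168/(((2 + 27) - 10)*45 - 786) = 74168/((29 - 10)*45 - 786) = 74168/(19*45 - 786) = 74168/(855 - 786) = 74168/69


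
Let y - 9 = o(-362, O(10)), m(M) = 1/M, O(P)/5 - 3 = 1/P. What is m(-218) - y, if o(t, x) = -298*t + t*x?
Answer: -22295733/218 ≈ -1.0227e+5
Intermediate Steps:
O(P) = 15 + 5/P
y = 102274 (y = 9 - 362*(-298 + (15 + 5/10)) = 9 - 362*(-298 + (15 + 5*(⅒))) = 9 - 362*(-298 + (15 + ½)) = 9 - 362*(-298 + 31/2) = 9 - 362*(-565/2) = 9 + 102265 = 102274)
m(-218) - y = 1/(-218) - 1*102274 = -1/218 - 102274 = -22295733/218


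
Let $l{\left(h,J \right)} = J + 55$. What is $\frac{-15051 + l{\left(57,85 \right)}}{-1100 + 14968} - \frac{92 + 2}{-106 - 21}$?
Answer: $- \frac{590105}{1761236} \approx -0.33505$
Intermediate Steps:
$l{\left(h,J \right)} = 55 + J$
$\frac{-15051 + l{\left(57,85 \right)}}{-1100 + 14968} - \frac{92 + 2}{-106 - 21} = \frac{-15051 + \left(55 + 85\right)}{-1100 + 14968} - \frac{92 + 2}{-106 - 21} = \frac{-15051 + 140}{13868} - \frac{94}{-127} = \left(-14911\right) \frac{1}{13868} - 94 \left(- \frac{1}{127}\right) = - \frac{14911}{13868} - - \frac{94}{127} = - \frac{14911}{13868} + \frac{94}{127} = - \frac{590105}{1761236}$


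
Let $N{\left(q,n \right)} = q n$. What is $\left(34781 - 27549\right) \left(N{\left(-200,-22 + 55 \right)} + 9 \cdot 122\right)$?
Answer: $-39790464$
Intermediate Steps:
$N{\left(q,n \right)} = n q$
$\left(34781 - 27549\right) \left(N{\left(-200,-22 + 55 \right)} + 9 \cdot 122\right) = \left(34781 - 27549\right) \left(\left(-22 + 55\right) \left(-200\right) + 9 \cdot 122\right) = 7232 \left(33 \left(-200\right) + 1098\right) = 7232 \left(-6600 + 1098\right) = 7232 \left(-5502\right) = -39790464$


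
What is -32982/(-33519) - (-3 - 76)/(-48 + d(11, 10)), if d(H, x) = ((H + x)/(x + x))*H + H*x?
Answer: 33825514/16435483 ≈ 2.0581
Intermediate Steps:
d(H, x) = H*x + H*(H + x)/(2*x) (d(H, x) = ((H + x)/((2*x)))*H + H*x = ((H + x)*(1/(2*x)))*H + H*x = ((H + x)/(2*x))*H + H*x = H*(H + x)/(2*x) + H*x = H*x + H*(H + x)/(2*x))
-32982/(-33519) - (-3 - 76)/(-48 + d(11, 10)) = -32982/(-33519) - (-3 - 76)/(-48 + (½)*11*(11 + 10*(1 + 2*10))/10) = -32982*(-1/33519) - (-79)/(-48 + (½)*11*(⅒)*(11 + 10*(1 + 20))) = 10994/11173 - (-79)/(-48 + (½)*11*(⅒)*(11 + 10*21)) = 10994/11173 - (-79)/(-48 + (½)*11*(⅒)*(11 + 210)) = 10994/11173 - (-79)/(-48 + (½)*11*(⅒)*221) = 10994/11173 - (-79)/(-48 + 2431/20) = 10994/11173 - (-79)/1471/20 = 10994/11173 - 20*(-79)/1471 = 10994/11173 - 1*(-1580/1471) = 10994/11173 + 1580/1471 = 33825514/16435483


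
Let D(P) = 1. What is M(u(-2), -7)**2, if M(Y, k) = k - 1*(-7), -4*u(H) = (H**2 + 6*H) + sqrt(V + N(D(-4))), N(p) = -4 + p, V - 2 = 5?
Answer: 0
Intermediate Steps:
V = 7 (V = 2 + 5 = 7)
u(H) = -1/2 - 3*H/2 - H**2/4 (u(H) = -((H**2 + 6*H) + sqrt(7 + (-4 + 1)))/4 = -((H**2 + 6*H) + sqrt(7 - 3))/4 = -((H**2 + 6*H) + sqrt(4))/4 = -((H**2 + 6*H) + 2)/4 = -(2 + H**2 + 6*H)/4 = -1/2 - 3*H/2 - H**2/4)
M(Y, k) = 7 + k (M(Y, k) = k + 7 = 7 + k)
M(u(-2), -7)**2 = (7 - 7)**2 = 0**2 = 0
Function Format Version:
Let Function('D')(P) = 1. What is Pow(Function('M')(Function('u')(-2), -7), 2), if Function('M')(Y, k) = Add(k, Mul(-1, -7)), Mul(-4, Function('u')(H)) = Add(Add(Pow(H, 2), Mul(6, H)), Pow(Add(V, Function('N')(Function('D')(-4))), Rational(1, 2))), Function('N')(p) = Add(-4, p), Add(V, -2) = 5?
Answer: 0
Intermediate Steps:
V = 7 (V = Add(2, 5) = 7)
Function('u')(H) = Add(Rational(-1, 2), Mul(Rational(-3, 2), H), Mul(Rational(-1, 4), Pow(H, 2))) (Function('u')(H) = Mul(Rational(-1, 4), Add(Add(Pow(H, 2), Mul(6, H)), Pow(Add(7, Add(-4, 1)), Rational(1, 2)))) = Mul(Rational(-1, 4), Add(Add(Pow(H, 2), Mul(6, H)), Pow(Add(7, -3), Rational(1, 2)))) = Mul(Rational(-1, 4), Add(Add(Pow(H, 2), Mul(6, H)), Pow(4, Rational(1, 2)))) = Mul(Rational(-1, 4), Add(Add(Pow(H, 2), Mul(6, H)), 2)) = Mul(Rational(-1, 4), Add(2, Pow(H, 2), Mul(6, H))) = Add(Rational(-1, 2), Mul(Rational(-3, 2), H), Mul(Rational(-1, 4), Pow(H, 2))))
Function('M')(Y, k) = Add(7, k) (Function('M')(Y, k) = Add(k, 7) = Add(7, k))
Pow(Function('M')(Function('u')(-2), -7), 2) = Pow(Add(7, -7), 2) = Pow(0, 2) = 0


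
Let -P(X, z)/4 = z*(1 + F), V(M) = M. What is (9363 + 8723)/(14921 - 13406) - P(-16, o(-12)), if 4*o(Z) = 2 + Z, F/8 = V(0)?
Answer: 2936/1515 ≈ 1.9380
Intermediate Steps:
F = 0 (F = 8*0 = 0)
o(Z) = 1/2 + Z/4 (o(Z) = (2 + Z)/4 = 1/2 + Z/4)
P(X, z) = -4*z (P(X, z) = -4*z*(1 + 0) = -4*z)
(9363 + 8723)/(14921 - 13406) - P(-16, o(-12)) = (9363 + 8723)/(14921 - 13406) - (-4)*(1/2 + (1/4)*(-12)) = 18086/1515 - (-4)*(1/2 - 3) = 18086*(1/1515) - (-4)*(-5)/2 = 18086/1515 - 1*10 = 18086/1515 - 10 = 2936/1515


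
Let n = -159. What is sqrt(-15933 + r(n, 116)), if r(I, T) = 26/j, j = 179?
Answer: I*sqrt(510504599)/179 ≈ 126.23*I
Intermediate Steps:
r(I, T) = 26/179
sqrt(-15933 + r(n, 116)) = sqrt(-15933 + 26/179) = sqrt(-2851981/179) = I*sqrt(510504599)/179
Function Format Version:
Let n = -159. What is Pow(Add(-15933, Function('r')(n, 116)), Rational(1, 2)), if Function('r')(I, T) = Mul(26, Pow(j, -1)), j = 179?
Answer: Mul(Rational(1, 179), I, Pow(510504599, Rational(1, 2))) ≈ Mul(126.23, I)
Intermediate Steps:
Function('r')(I, T) = Rational(26, 179) (Function('r')(I, T) = Mul(26, Pow(179, -1)) = Mul(26, Rational(1, 179)) = Rational(26, 179))
Pow(Add(-15933, Function('r')(n, 116)), Rational(1, 2)) = Pow(Add(-15933, Rational(26, 179)), Rational(1, 2)) = Pow(Rational(-2851981, 179), Rational(1, 2)) = Mul(Rational(1, 179), I, Pow(510504599, Rational(1, 2)))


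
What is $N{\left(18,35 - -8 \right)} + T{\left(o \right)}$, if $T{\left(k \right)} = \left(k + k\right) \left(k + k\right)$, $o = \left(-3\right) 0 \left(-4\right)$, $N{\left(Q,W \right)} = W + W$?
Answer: $86$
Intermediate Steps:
$N{\left(Q,W \right)} = 2 W$
$o = 0$ ($o = 0 \left(-4\right) = 0$)
$T{\left(k \right)} = 4 k^{2}$ ($T{\left(k \right)} = 2 k 2 k = 4 k^{2}$)
$N{\left(18,35 - -8 \right)} + T{\left(o \right)} = 2 \left(35 - -8\right) + 4 \cdot 0^{2} = 2 \left(35 + 8\right) + 4 \cdot 0 = 2 \cdot 43 + 0 = 86 + 0 = 86$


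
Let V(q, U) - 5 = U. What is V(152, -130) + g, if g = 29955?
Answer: 29830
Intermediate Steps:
V(q, U) = 5 + U
V(152, -130) + g = (5 - 130) + 29955 = -125 + 29955 = 29830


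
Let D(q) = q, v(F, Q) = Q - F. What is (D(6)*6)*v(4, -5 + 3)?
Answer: -216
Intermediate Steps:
(D(6)*6)*v(4, -5 + 3) = (6*6)*((-5 + 3) - 1*4) = 36*(-2 - 4) = 36*(-6) = -216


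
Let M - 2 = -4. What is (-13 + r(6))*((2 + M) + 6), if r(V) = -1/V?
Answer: -79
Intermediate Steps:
M = -2 (M = 2 - 4 = -2)
(-13 + r(6))*((2 + M) + 6) = (-13 - 1/6)*((2 - 2) + 6) = (-13 - 1*1/6)*(0 + 6) = (-13 - 1/6)*6 = -79/6*6 = -79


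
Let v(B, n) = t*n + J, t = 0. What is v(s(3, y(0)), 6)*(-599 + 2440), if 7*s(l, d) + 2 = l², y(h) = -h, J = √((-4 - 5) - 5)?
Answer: 1841*I*√14 ≈ 6888.4*I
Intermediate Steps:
J = I*√14 (J = √(-9 - 5) = √(-14) = I*√14 ≈ 3.7417*I)
s(l, d) = -2/7 + l²/7
v(B, n) = I*√14 (v(B, n) = 0*n + I*√14 = 0 + I*√14 = I*√14)
v(s(3, y(0)), 6)*(-599 + 2440) = (I*√14)*(-599 + 2440) = (I*√14)*1841 = 1841*I*√14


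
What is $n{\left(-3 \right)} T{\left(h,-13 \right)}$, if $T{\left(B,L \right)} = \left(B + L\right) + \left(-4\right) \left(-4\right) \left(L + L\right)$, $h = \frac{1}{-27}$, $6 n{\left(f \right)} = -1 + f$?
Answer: $\frac{23168}{81} \approx 286.02$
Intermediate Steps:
$n{\left(f \right)} = - \frac{1}{6} + \frac{f}{6}$ ($n{\left(f \right)} = \frac{-1 + f}{6} = - \frac{1}{6} + \frac{f}{6}$)
$h = - \frac{1}{27} \approx -0.037037$
$T{\left(B,L \right)} = B + 33 L$ ($T{\left(B,L \right)} = \left(B + L\right) + 16 \cdot 2 L = \left(B + L\right) + 32 L = B + 33 L$)
$n{\left(-3 \right)} T{\left(h,-13 \right)} = \left(- \frac{1}{6} + \frac{1}{6} \left(-3\right)\right) \left(- \frac{1}{27} + 33 \left(-13\right)\right) = \left(- \frac{1}{6} - \frac{1}{2}\right) \left(- \frac{1}{27} - 429\right) = \left(- \frac{2}{3}\right) \left(- \frac{11584}{27}\right) = \frac{23168}{81}$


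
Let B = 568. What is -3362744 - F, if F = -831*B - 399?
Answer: -2890337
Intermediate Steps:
F = -472407 (F = -831*568 - 399 = -472008 - 399 = -472407)
-3362744 - F = -3362744 - 1*(-472407) = -3362744 + 472407 = -2890337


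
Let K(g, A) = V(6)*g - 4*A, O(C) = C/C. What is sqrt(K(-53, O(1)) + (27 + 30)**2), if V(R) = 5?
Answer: 2*sqrt(745) ≈ 54.589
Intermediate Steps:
O(C) = 1
K(g, A) = -4*A + 5*g (K(g, A) = 5*g - 4*A = -4*A + 5*g)
sqrt(K(-53, O(1)) + (27 + 30)**2) = sqrt((-4*1 + 5*(-53)) + (27 + 30)**2) = sqrt((-4 - 265) + 57**2) = sqrt(-269 + 3249) = sqrt(2980) = 2*sqrt(745)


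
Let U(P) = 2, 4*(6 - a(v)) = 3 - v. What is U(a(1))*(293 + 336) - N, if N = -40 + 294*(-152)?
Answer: 45986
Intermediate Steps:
a(v) = 21/4 + v/4 (a(v) = 6 - (3 - v)/4 = 6 + (-¾ + v/4) = 21/4 + v/4)
N = -44728 (N = -40 - 44688 = -44728)
U(a(1))*(293 + 336) - N = 2*(293 + 336) - 1*(-44728) = 2*629 + 44728 = 1258 + 44728 = 45986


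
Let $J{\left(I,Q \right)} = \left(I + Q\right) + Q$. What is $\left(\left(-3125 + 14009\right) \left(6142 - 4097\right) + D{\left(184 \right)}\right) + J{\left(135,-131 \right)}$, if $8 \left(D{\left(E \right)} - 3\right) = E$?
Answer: $22257679$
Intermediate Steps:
$D{\left(E \right)} = 3 + \frac{E}{8}$
$J{\left(I,Q \right)} = I + 2 Q$
$\left(\left(-3125 + 14009\right) \left(6142 - 4097\right) + D{\left(184 \right)}\right) + J{\left(135,-131 \right)} = \left(\left(-3125 + 14009\right) \left(6142 - 4097\right) + \left(3 + \frac{1}{8} \cdot 184\right)\right) + \left(135 + 2 \left(-131\right)\right) = \left(10884 \cdot 2045 + \left(3 + 23\right)\right) + \left(135 - 262\right) = \left(22257780 + 26\right) - 127 = 22257806 - 127 = 22257679$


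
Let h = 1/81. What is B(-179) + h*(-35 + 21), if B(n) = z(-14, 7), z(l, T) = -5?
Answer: -419/81 ≈ -5.1728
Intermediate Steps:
h = 1/81 ≈ 0.012346
B(n) = -5
B(-179) + h*(-35 + 21) = -5 + (-35 + 21)/81 = -5 + (1/81)*(-14) = -5 - 14/81 = -419/81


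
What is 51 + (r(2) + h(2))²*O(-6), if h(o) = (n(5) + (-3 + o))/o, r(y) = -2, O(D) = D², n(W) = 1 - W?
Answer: 780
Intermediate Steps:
h(o) = (-7 + o)/o (h(o) = ((1 - 1*5) + (-3 + o))/o = ((1 - 5) + (-3 + o))/o = (-4 + (-3 + o))/o = (-7 + o)/o)
51 + (r(2) + h(2))²*O(-6) = 51 + (-2 + (-7 + 2)/2)²*(-6)² = 51 + (-2 + (½)*(-5))²*36 = 51 + (-2 - 5/2)²*36 = 51 + (-9/2)²*36 = 51 + (81/4)*36 = 51 + 729 = 780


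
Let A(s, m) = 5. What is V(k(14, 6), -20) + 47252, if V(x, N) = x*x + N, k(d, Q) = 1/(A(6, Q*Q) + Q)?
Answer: 5715073/121 ≈ 47232.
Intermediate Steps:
k(d, Q) = 1/(5 + Q)
V(x, N) = N + x² (V(x, N) = x² + N = N + x²)
V(k(14, 6), -20) + 47252 = (-20 + (1/(5 + 6))²) + 47252 = (-20 + (1/11)²) + 47252 = (-20 + 1/121) + 47252 = -2419/121 + 47252 = 5715073/121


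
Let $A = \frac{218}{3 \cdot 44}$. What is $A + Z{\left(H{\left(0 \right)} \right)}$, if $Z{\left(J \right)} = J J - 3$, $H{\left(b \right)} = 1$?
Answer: $- \frac{23}{66} \approx -0.34848$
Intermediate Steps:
$A = \frac{109}{66}$ ($A = \frac{218}{132} = 218 \cdot \frac{1}{132} = \frac{109}{66} \approx 1.6515$)
$Z{\left(J \right)} = -3 + J^{2}$ ($Z{\left(J \right)} = J^{2} - 3 = -3 + J^{2}$)
$A + Z{\left(H{\left(0 \right)} \right)} = \frac{109}{66} - \left(3 - 1^{2}\right) = \frac{109}{66} + \left(-3 + 1\right) = \frac{109}{66} - 2 = - \frac{23}{66}$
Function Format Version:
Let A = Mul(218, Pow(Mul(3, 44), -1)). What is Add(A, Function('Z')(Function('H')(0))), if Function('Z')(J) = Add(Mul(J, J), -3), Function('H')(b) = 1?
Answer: Rational(-23, 66) ≈ -0.34848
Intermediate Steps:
A = Rational(109, 66) (A = Mul(218, Pow(132, -1)) = Mul(218, Rational(1, 132)) = Rational(109, 66) ≈ 1.6515)
Function('Z')(J) = Add(-3, Pow(J, 2)) (Function('Z')(J) = Add(Pow(J, 2), -3) = Add(-3, Pow(J, 2)))
Add(A, Function('Z')(Function('H')(0))) = Add(Rational(109, 66), Add(-3, Pow(1, 2))) = Add(Rational(109, 66), Add(-3, 1)) = Add(Rational(109, 66), -2) = Rational(-23, 66)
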